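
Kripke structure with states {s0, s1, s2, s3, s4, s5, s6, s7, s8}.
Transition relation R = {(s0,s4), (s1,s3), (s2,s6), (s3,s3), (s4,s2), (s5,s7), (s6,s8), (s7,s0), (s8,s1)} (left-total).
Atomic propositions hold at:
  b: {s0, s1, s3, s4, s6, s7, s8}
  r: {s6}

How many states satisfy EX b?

8

Sat(EX b) = {s : some successor in {s0, s1, s3, s4, s6, s7, s8}} = {s0, s1, s2, s3, s5, s6, s7, s8}
|Sat(EX b)| = |{s0, s1, s2, s3, s5, s6, s7, s8}| = 8.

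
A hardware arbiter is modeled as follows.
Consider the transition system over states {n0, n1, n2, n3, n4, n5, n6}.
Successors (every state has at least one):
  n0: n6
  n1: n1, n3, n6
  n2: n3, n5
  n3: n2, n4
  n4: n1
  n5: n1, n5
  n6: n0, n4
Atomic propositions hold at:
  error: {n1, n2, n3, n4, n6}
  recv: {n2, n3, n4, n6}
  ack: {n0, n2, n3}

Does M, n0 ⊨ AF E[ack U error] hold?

Yes

E[ack U error]: least fixpoint, start Z0 = Sat(error) = {n1, n2, n3, n4, n6}, add states in Sat(ack) with some successor in Z. Z1 = {n0, n1, n2, n3, n4, n6}; fixed.
Sat(E[ack U error]) = {n0, n1, n2, n3, n4, n6}
AF E[ack U error]: least fixpoint, start Z0 = {n0, n1, n2, n3, n4, n6}, add states with every successor in Z. Already a fixed point.
Sat(AF E[ack U error]) = {n0, n1, n2, n3, n4, n6}
n0 ∈ Sat(AF E[ack U error]) = {n0, n1, n2, n3, n4, n6}, so the formula holds at n0.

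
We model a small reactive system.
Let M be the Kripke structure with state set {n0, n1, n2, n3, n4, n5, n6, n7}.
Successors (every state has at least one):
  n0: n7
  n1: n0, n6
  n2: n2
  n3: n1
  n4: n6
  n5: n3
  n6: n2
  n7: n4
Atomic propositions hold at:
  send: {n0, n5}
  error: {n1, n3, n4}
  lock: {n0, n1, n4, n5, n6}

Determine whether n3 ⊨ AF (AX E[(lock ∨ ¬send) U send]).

Yes

Sat(¬send) = {n1, n2, n3, n4, n6, n7}
Sat(lock ∨ ¬send) = {n0, n1, n2, n3, n4, n5, n6, n7}
E[(lock ∨ ¬send) U send]: least fixpoint, start Z0 = Sat(send) = {n0, n5}, add states in Sat(lock ∨ ¬send) with some successor in Z. Z1 = {n0, n1, n5}; Z2 = {n0, n1, n3, n5}; fixed.
Sat(E[(lock ∨ ¬send) U send]) = {n0, n1, n3, n5}
Sat(AX E[(lock ∨ ¬send) U send]) = {s : every successor in {n0, n1, n3, n5}} = {n3, n5}
AF (AX E[(lock ∨ ¬send) U send]): least fixpoint, start Z0 = {n3, n5}, add states with every successor in Z. Already a fixed point.
Sat(AF (AX E[(lock ∨ ¬send) U send])) = {n3, n5}
n3 ∈ Sat(AF (AX E[(lock ∨ ¬send) U send])) = {n3, n5}, so the formula holds at n3.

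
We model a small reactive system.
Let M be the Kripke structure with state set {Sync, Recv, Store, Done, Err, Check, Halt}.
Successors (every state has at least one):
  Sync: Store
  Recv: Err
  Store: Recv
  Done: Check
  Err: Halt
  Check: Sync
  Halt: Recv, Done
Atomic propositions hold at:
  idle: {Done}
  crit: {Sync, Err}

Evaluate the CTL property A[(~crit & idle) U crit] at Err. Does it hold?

Yes

Sat(~crit) = {Recv, Store, Done, Check, Halt}
Sat(~crit & idle) = {Done}
A[(~crit & idle) U crit]: least fixpoint, start Z0 = Sat(crit) = {Sync, Err}, add states in Sat(~crit & idle) with every successor in Z. Already a fixed point.
Sat(A[(~crit & idle) U crit]) = {Sync, Err}
Err ∈ Sat(A[(~crit & idle) U crit]) = {Sync, Err}, so the formula holds at Err.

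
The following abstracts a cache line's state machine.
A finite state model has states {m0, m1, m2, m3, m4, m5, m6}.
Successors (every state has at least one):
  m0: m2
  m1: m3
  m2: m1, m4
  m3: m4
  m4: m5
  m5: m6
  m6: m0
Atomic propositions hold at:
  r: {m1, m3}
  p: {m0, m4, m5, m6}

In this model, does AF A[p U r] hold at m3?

A[p U r]: least fixpoint, start Z0 = Sat(r) = {m1, m3}, add states in Sat(p) with every successor in Z. Already a fixed point.
Sat(A[p U r]) = {m1, m3}
AF A[p U r]: least fixpoint, start Z0 = {m1, m3}, add states with every successor in Z. Already a fixed point.
Sat(AF A[p U r]) = {m1, m3}
m3 ∈ Sat(AF A[p U r]) = {m1, m3}, so the formula holds at m3.

Yes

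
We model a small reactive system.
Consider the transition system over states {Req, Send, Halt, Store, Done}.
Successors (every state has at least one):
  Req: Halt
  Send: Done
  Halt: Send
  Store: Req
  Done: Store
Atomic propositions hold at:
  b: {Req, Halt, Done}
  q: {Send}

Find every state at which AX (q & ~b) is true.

{Halt}

Sat(~b) = {Send, Store}
Sat(q & ~b) = {Send}
Sat(AX (q & ~b)) = {s : every successor in {Send}} = {Halt}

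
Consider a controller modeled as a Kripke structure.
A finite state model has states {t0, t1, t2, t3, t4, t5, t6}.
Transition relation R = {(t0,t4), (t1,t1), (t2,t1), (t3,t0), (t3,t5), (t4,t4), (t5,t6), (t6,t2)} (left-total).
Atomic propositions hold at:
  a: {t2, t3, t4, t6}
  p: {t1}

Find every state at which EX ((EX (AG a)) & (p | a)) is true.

{t0, t4}

AG a: greatest fixpoint, start Z0 = {t2, t3, t4, t6}, keep only states in Sat with every successor in Z. Z1 = {t4, t6}; Z2 = {t4}; fixed.
Sat(AG a) = {t4}
Sat(EX (AG a)) = {s : some successor in {t4}} = {t0, t4}
Sat(p | a) = {t1, t2, t3, t4, t6}
Sat((EX (AG a)) & (p | a)) = {t4}
Sat(EX ((EX (AG a)) & (p | a))) = {s : some successor in {t4}} = {t0, t4}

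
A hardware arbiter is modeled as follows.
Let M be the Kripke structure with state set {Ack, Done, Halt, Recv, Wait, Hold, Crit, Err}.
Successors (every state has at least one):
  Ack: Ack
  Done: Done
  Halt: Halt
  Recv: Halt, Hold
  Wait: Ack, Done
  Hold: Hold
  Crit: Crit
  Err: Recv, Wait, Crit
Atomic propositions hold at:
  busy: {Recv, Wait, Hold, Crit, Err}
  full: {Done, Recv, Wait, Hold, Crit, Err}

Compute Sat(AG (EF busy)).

EF busy: least fixpoint, start Z0 = {Recv, Wait, Hold, Crit, Err}, add states with some successor in Z. Already a fixed point.
Sat(EF busy) = {Recv, Wait, Hold, Crit, Err}
AG (EF busy): greatest fixpoint, start Z0 = {Recv, Wait, Hold, Crit, Err}, keep only states in Sat with every successor in Z. Z1 = {Hold, Crit, Err}; Z2 = {Hold, Crit}; fixed.
Sat(AG (EF busy)) = {Hold, Crit}

{Hold, Crit}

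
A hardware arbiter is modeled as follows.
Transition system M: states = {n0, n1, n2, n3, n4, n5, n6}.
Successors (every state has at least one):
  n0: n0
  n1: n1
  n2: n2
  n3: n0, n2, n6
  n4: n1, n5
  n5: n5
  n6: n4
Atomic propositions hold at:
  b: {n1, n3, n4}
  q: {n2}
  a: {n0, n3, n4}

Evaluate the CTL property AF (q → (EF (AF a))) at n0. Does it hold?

Yes

AF a: least fixpoint, start Z0 = {n0, n3, n4}, add states with every successor in Z. Z1 = {n0, n3, n4, n6}; fixed.
Sat(AF a) = {n0, n3, n4, n6}
EF (AF a): least fixpoint, start Z0 = {n0, n3, n4, n6}, add states with some successor in Z. Already a fixed point.
Sat(EF (AF a)) = {n0, n3, n4, n6}
Sat(q → (EF (AF a))) = {n0, n1, n3, n4, n5, n6}
AF (q → (EF (AF a))): least fixpoint, start Z0 = {n0, n1, n3, n4, n5, n6}, add states with every successor in Z. Already a fixed point.
Sat(AF (q → (EF (AF a)))) = {n0, n1, n3, n4, n5, n6}
n0 ∈ Sat(AF (q → (EF (AF a)))) = {n0, n1, n3, n4, n5, n6}, so the formula holds at n0.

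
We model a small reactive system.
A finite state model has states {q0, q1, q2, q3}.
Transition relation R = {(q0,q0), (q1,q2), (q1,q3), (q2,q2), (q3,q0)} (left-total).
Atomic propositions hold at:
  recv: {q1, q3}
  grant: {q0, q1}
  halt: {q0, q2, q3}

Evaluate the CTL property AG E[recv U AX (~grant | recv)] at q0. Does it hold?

No

Sat(~grant) = {q2, q3}
Sat(~grant | recv) = {q1, q2, q3}
Sat(AX (~grant | recv)) = {s : every successor in {q1, q2, q3}} = {q1, q2}
E[recv U AX (~grant | recv)]: least fixpoint, start Z0 = Sat(AX (~grant | recv)) = {q1, q2}, add states in Sat(recv) with some successor in Z. Already a fixed point.
Sat(E[recv U AX (~grant | recv)]) = {q1, q2}
AG E[recv U AX (~grant | recv)]: greatest fixpoint, start Z0 = {q1, q2}, keep only states in Sat with every successor in Z. Z1 = {q2}; fixed.
Sat(AG E[recv U AX (~grant | recv)]) = {q2}
q0 ∉ Sat(AG E[recv U AX (~grant | recv)]) = {q2}, so the formula does not hold at q0.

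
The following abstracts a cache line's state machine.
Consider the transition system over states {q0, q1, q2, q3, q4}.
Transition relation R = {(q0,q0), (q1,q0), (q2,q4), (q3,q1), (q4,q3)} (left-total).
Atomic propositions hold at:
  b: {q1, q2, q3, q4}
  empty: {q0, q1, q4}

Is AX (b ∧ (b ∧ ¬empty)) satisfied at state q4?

Sat(¬empty) = {q2, q3}
Sat(b ∧ ¬empty) = {q2, q3}
Sat(b ∧ (b ∧ ¬empty)) = {q2, q3}
Sat(AX (b ∧ (b ∧ ¬empty))) = {s : every successor in {q2, q3}} = {q4}
q4 ∈ Sat(AX (b ∧ (b ∧ ¬empty))) = {q4}, so the formula holds at q4.

Yes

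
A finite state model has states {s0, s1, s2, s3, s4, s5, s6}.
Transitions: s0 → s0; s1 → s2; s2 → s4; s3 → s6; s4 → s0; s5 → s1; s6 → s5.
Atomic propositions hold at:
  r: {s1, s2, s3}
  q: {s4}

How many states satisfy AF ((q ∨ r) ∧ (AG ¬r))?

Sat(q ∨ r) = {s1, s2, s3, s4}
Sat(¬r) = {s0, s4, s5, s6}
AG ¬r: greatest fixpoint, start Z0 = {s0, s4, s5, s6}, keep only states in Sat with every successor in Z. Z1 = {s0, s4, s6}; Z2 = {s0, s4}; fixed.
Sat(AG ¬r) = {s0, s4}
Sat((q ∨ r) ∧ (AG ¬r)) = {s4}
AF ((q ∨ r) ∧ (AG ¬r)): least fixpoint, start Z0 = {s4}, add states with every successor in Z. Z1 = {s2, s4}; Z2 = {s1, s2, s4}; Z3 = {s1, s2, s4, s5}; Z4 = {s1, s2, s4, s5, s6}; Z5 = {s1, s2, s3, s4, s5, s6}; fixed.
Sat(AF ((q ∨ r) ∧ (AG ¬r))) = {s1, s2, s3, s4, s5, s6}
|Sat(AF ((q ∨ r) ∧ (AG ¬r)))| = |{s1, s2, s3, s4, s5, s6}| = 6.

6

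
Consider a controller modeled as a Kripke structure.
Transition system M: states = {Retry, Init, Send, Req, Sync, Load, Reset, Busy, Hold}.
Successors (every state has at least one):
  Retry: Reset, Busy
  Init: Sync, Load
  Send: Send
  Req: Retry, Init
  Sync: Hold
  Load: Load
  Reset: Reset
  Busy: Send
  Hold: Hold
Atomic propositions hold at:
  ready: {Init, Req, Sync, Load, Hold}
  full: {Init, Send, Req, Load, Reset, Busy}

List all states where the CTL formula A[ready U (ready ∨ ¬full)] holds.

{Retry, Init, Req, Sync, Load, Hold}

Sat(¬full) = {Retry, Sync, Hold}
Sat(ready ∨ ¬full) = {Retry, Init, Req, Sync, Load, Hold}
A[ready U (ready ∨ ¬full)]: least fixpoint, start Z0 = Sat((ready ∨ ¬full)) = {Retry, Init, Req, Sync, Load, Hold}, add states in Sat(ready) with every successor in Z. Already a fixed point.
Sat(A[ready U (ready ∨ ¬full)]) = {Retry, Init, Req, Sync, Load, Hold}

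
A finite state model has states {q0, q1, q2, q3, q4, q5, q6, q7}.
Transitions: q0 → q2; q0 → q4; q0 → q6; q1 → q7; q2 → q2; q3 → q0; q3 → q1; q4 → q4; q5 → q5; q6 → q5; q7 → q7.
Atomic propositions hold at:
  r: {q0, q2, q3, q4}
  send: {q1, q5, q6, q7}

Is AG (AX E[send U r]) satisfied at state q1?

E[send U r]: least fixpoint, start Z0 = Sat(r) = {q0, q2, q3, q4}, add states in Sat(send) with some successor in Z. Already a fixed point.
Sat(E[send U r]) = {q0, q2, q3, q4}
Sat(AX E[send U r]) = {s : every successor in {q0, q2, q3, q4}} = {q2, q4}
AG (AX E[send U r]): greatest fixpoint, start Z0 = {q2, q4}, keep only states in Sat with every successor in Z. Already a fixed point.
Sat(AG (AX E[send U r])) = {q2, q4}
q1 ∉ Sat(AG (AX E[send U r])) = {q2, q4}, so the formula does not hold at q1.

No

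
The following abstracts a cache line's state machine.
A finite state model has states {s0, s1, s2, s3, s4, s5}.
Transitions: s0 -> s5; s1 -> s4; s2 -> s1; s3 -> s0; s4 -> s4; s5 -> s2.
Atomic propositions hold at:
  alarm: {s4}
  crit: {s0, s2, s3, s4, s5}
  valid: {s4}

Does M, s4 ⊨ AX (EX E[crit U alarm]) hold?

E[crit U alarm]: least fixpoint, start Z0 = Sat(alarm) = {s4}, add states in Sat(crit) with some successor in Z. Already a fixed point.
Sat(E[crit U alarm]) = {s4}
Sat(EX E[crit U alarm]) = {s : some successor in {s4}} = {s1, s4}
Sat(AX (EX E[crit U alarm])) = {s : every successor in {s1, s4}} = {s1, s2, s4}
s4 ∈ Sat(AX (EX E[crit U alarm])) = {s1, s2, s4}, so the formula holds at s4.

Yes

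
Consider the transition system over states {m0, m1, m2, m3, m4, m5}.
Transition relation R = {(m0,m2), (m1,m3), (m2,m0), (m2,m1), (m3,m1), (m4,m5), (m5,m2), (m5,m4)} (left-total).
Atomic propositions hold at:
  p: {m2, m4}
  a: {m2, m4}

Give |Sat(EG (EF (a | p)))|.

Sat(a | p) = {m2, m4}
EF (a | p): least fixpoint, start Z0 = {m2, m4}, add states with some successor in Z. Z1 = {m0, m2, m4, m5}; fixed.
Sat(EF (a | p)) = {m0, m2, m4, m5}
EG (EF (a | p)): greatest fixpoint, start Z0 = {m0, m2, m4, m5}, keep only states in Sat with some successor in Z. Already a fixed point.
Sat(EG (EF (a | p))) = {m0, m2, m4, m5}
|Sat(EG (EF (a | p)))| = |{m0, m2, m4, m5}| = 4.

4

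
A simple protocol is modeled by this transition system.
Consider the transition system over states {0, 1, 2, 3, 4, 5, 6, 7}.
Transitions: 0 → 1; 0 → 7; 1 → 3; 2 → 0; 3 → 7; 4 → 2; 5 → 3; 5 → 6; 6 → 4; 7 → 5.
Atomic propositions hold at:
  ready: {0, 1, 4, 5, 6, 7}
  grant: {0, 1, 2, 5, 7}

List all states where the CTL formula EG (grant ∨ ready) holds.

Sat(grant ∨ ready) = {0, 1, 2, 4, 5, 6, 7}
EG (grant ∨ ready): greatest fixpoint, start Z0 = {0, 1, 2, 4, 5, 6, 7}, keep only states in Sat with some successor in Z. Z1 = {0, 2, 4, 5, 6, 7}; fixed.
Sat(EG (grant ∨ ready)) = {0, 2, 4, 5, 6, 7}

{0, 2, 4, 5, 6, 7}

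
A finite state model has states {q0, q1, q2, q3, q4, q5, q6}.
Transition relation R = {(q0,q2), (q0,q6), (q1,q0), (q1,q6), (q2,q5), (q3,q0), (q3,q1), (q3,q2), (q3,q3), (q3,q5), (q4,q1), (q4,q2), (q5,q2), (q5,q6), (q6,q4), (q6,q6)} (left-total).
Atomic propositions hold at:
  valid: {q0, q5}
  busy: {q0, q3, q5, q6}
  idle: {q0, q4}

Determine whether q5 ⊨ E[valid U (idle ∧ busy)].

Sat(idle ∧ busy) = {q0}
E[valid U (idle ∧ busy)]: least fixpoint, start Z0 = Sat((idle ∧ busy)) = {q0}, add states in Sat(valid) with some successor in Z. Already a fixed point.
Sat(E[valid U (idle ∧ busy)]) = {q0}
q5 ∉ Sat(E[valid U (idle ∧ busy)]) = {q0}, so the formula does not hold at q5.

No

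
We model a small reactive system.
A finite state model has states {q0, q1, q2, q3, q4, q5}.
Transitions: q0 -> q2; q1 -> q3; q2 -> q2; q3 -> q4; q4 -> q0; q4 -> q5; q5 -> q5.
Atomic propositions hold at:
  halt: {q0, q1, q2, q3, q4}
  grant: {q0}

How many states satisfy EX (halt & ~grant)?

4

Sat(~grant) = {q1, q2, q3, q4, q5}
Sat(halt & ~grant) = {q1, q2, q3, q4}
Sat(EX (halt & ~grant)) = {s : some successor in {q1, q2, q3, q4}} = {q0, q1, q2, q3}
|Sat(EX (halt & ~grant))| = |{q0, q1, q2, q3}| = 4.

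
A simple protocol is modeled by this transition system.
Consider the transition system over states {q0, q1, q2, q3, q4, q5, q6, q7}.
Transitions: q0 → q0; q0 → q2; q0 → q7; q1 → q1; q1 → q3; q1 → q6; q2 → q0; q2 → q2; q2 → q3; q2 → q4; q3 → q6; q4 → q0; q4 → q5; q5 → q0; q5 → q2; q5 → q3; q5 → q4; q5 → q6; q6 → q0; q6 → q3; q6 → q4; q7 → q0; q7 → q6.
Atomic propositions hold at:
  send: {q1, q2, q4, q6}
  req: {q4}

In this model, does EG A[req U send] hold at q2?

A[req U send]: least fixpoint, start Z0 = Sat(send) = {q1, q2, q4, q6}, add states in Sat(req) with every successor in Z. Already a fixed point.
Sat(A[req U send]) = {q1, q2, q4, q6}
EG A[req U send]: greatest fixpoint, start Z0 = {q1, q2, q4, q6}, keep only states in Sat with some successor in Z. Z1 = {q1, q2, q6}; Z2 = {q1, q2}; fixed.
Sat(EG A[req U send]) = {q1, q2}
q2 ∈ Sat(EG A[req U send]) = {q1, q2}, so the formula holds at q2.

Yes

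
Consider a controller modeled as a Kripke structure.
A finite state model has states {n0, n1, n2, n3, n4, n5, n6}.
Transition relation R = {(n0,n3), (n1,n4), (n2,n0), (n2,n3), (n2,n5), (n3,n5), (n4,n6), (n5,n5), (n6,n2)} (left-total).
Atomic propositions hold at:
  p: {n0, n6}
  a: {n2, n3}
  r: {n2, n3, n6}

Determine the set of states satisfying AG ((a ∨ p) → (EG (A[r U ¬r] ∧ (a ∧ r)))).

{n5}

Sat(a ∨ p) = {n0, n2, n3, n6}
Sat(¬r) = {n0, n1, n4, n5}
A[r U ¬r]: least fixpoint, start Z0 = Sat(¬r) = {n0, n1, n4, n5}, add states in Sat(r) with every successor in Z. Z1 = {n0, n1, n3, n4, n5}; Z2 = {n0, n1, n2, n3, n4, n5}; Z3 = {n0, n1, n2, n3, n4, n5, n6}; fixed.
Sat(A[r U ¬r]) = {n0, n1, n2, n3, n4, n5, n6}
Sat(a ∧ r) = {n2, n3}
Sat(A[r U ¬r] ∧ (a ∧ r)) = {n2, n3}
EG (A[r U ¬r] ∧ (a ∧ r)): greatest fixpoint, start Z0 = {n2, n3}, keep only states in Sat with some successor in Z. Z1 = {n2}; Z2 = ∅; fixed.
Sat(EG (A[r U ¬r] ∧ (a ∧ r))) = ∅
Sat((a ∨ p) → (EG (A[r U ¬r] ∧ (a ∧ r)))) = {n1, n4, n5}
AG ((a ∨ p) → (EG (A[r U ¬r] ∧ (a ∧ r)))): greatest fixpoint, start Z0 = {n1, n4, n5}, keep only states in Sat with every successor in Z. Z1 = {n1, n5}; Z2 = {n5}; fixed.
Sat(AG ((a ∨ p) → (EG (A[r U ¬r] ∧ (a ∧ r))))) = {n5}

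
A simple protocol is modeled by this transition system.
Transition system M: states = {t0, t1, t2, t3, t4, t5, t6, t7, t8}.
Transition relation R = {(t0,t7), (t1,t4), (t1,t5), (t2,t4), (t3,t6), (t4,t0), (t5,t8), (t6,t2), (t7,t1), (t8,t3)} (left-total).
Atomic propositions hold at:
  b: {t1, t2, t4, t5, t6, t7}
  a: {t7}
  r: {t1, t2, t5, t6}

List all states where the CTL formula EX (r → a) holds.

Sat(r → a) = {t0, t3, t4, t7, t8}
Sat(EX (r → a)) = {s : some successor in {t0, t3, t4, t7, t8}} = {t0, t1, t2, t4, t5, t8}

{t0, t1, t2, t4, t5, t8}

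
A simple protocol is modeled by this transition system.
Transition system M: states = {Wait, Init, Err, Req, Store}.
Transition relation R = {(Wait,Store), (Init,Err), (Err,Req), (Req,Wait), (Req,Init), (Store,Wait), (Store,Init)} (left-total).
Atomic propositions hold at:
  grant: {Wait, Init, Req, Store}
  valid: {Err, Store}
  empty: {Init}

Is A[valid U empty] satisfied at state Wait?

No

A[valid U empty]: least fixpoint, start Z0 = Sat(empty) = {Init}, add states in Sat(valid) with every successor in Z. Already a fixed point.
Sat(A[valid U empty]) = {Init}
Wait ∉ Sat(A[valid U empty]) = {Init}, so the formula does not hold at Wait.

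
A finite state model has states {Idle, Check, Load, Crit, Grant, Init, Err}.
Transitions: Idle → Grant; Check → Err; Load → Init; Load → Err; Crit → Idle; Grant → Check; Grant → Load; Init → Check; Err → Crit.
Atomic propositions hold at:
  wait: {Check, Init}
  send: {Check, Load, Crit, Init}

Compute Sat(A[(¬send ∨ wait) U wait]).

{Check, Init}

Sat(¬send) = {Idle, Grant, Err}
Sat(¬send ∨ wait) = {Idle, Check, Grant, Init, Err}
A[(¬send ∨ wait) U wait]: least fixpoint, start Z0 = Sat(wait) = {Check, Init}, add states in Sat(¬send ∨ wait) with every successor in Z. Already a fixed point.
Sat(A[(¬send ∨ wait) U wait]) = {Check, Init}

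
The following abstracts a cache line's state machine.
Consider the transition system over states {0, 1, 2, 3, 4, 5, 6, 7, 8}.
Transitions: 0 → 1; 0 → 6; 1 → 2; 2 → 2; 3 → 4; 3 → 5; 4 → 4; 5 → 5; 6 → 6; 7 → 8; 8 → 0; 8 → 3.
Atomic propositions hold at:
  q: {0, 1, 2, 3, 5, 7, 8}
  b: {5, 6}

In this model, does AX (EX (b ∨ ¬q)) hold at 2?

No

Sat(¬q) = {4, 6}
Sat(b ∨ ¬q) = {4, 5, 6}
Sat(EX (b ∨ ¬q)) = {s : some successor in {4, 5, 6}} = {0, 3, 4, 5, 6}
Sat(AX (EX (b ∨ ¬q))) = {s : every successor in {0, 3, 4, 5, 6}} = {3, 4, 5, 6, 8}
2 ∉ Sat(AX (EX (b ∨ ¬q))) = {3, 4, 5, 6, 8}, so the formula does not hold at 2.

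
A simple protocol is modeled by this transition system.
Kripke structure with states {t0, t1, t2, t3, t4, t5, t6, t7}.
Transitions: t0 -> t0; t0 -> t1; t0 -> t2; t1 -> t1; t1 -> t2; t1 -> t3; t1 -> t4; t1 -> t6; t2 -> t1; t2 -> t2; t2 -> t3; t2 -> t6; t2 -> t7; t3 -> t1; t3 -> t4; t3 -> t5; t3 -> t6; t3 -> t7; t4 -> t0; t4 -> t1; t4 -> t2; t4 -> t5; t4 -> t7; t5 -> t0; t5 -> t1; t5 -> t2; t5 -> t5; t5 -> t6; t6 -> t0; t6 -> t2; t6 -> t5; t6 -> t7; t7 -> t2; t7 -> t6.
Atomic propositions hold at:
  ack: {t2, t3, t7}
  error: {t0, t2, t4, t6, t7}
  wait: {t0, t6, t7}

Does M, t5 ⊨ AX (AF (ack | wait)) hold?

No

Sat(ack | wait) = {t0, t2, t3, t6, t7}
AF (ack | wait): least fixpoint, start Z0 = {t0, t2, t3, t6, t7}, add states with every successor in Z. Already a fixed point.
Sat(AF (ack | wait)) = {t0, t2, t3, t6, t7}
Sat(AX (AF (ack | wait))) = {s : every successor in {t0, t2, t3, t6, t7}} = {t7}
t5 ∉ Sat(AX (AF (ack | wait))) = {t7}, so the formula does not hold at t5.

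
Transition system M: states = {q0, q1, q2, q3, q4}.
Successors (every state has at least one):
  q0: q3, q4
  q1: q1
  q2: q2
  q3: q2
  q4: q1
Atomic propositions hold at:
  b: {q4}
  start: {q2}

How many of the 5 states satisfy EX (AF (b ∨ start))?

3

Sat(b ∨ start) = {q2, q4}
AF (b ∨ start): least fixpoint, start Z0 = {q2, q4}, add states with every successor in Z. Z1 = {q2, q3, q4}; Z2 = {q0, q2, q3, q4}; fixed.
Sat(AF (b ∨ start)) = {q0, q2, q3, q4}
Sat(EX (AF (b ∨ start))) = {s : some successor in {q0, q2, q3, q4}} = {q0, q2, q3}
|Sat(EX (AF (b ∨ start)))| = |{q0, q2, q3}| = 3.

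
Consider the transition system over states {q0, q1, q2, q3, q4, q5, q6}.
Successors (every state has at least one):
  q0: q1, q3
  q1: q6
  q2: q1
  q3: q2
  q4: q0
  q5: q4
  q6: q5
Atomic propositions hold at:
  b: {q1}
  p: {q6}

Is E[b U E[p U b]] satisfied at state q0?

No

E[p U b]: least fixpoint, start Z0 = Sat(b) = {q1}, add states in Sat(p) with some successor in Z. Already a fixed point.
Sat(E[p U b]) = {q1}
E[b U E[p U b]]: least fixpoint, start Z0 = Sat(E[p U b]) = {q1}, add states in Sat(b) with some successor in Z. Already a fixed point.
Sat(E[b U E[p U b]]) = {q1}
q0 ∉ Sat(E[b U E[p U b]]) = {q1}, so the formula does not hold at q0.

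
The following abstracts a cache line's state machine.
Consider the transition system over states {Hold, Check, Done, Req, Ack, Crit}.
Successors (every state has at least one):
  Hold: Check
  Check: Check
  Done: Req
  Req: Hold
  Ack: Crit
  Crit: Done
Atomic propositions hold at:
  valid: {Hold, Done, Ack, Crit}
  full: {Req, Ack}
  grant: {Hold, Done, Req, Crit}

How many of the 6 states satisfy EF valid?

EF valid: least fixpoint, start Z0 = {Hold, Done, Ack, Crit}, add states with some successor in Z. Z1 = {Hold, Done, Req, Ack, Crit}; fixed.
Sat(EF valid) = {Hold, Done, Req, Ack, Crit}
|Sat(EF valid)| = |{Hold, Done, Req, Ack, Crit}| = 5.

5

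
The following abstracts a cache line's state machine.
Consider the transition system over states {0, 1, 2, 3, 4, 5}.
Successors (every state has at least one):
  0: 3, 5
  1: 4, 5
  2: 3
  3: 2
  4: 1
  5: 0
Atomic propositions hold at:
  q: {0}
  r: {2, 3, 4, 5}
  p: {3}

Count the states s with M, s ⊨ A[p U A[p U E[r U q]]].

2

E[r U q]: least fixpoint, start Z0 = Sat(q) = {0}, add states in Sat(r) with some successor in Z. Z1 = {0, 5}; fixed.
Sat(E[r U q]) = {0, 5}
A[p U E[r U q]]: least fixpoint, start Z0 = Sat(E[r U q]) = {0, 5}, add states in Sat(p) with every successor in Z. Already a fixed point.
Sat(A[p U E[r U q]]) = {0, 5}
A[p U A[p U E[r U q]]]: least fixpoint, start Z0 = Sat(A[p U E[r U q]]) = {0, 5}, add states in Sat(p) with every successor in Z. Already a fixed point.
Sat(A[p U A[p U E[r U q]]]) = {0, 5}
|Sat(A[p U A[p U E[r U q]]])| = |{0, 5}| = 2.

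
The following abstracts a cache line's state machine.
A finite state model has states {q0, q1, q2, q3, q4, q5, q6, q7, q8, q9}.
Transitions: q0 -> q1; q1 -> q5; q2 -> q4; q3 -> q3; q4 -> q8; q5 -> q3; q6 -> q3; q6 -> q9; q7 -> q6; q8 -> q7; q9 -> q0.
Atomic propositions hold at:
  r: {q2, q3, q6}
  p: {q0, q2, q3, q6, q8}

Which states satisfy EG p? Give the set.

EG p: greatest fixpoint, start Z0 = {q0, q2, q3, q6, q8}, keep only states in Sat with some successor in Z. Z1 = {q3, q6}; fixed.
Sat(EG p) = {q3, q6}

{q3, q6}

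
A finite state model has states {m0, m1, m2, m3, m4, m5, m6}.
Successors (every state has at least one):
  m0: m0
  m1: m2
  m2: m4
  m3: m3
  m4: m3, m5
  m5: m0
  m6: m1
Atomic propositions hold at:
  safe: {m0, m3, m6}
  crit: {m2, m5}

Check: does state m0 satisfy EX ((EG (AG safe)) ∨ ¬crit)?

Yes

AG safe: greatest fixpoint, start Z0 = {m0, m3, m6}, keep only states in Sat with every successor in Z. Z1 = {m0, m3}; fixed.
Sat(AG safe) = {m0, m3}
EG (AG safe): greatest fixpoint, start Z0 = {m0, m3}, keep only states in Sat with some successor in Z. Already a fixed point.
Sat(EG (AG safe)) = {m0, m3}
Sat(¬crit) = {m0, m1, m3, m4, m6}
Sat((EG (AG safe)) ∨ ¬crit) = {m0, m1, m3, m4, m6}
Sat(EX ((EG (AG safe)) ∨ ¬crit)) = {s : some successor in {m0, m1, m3, m4, m6}} = {m0, m2, m3, m4, m5, m6}
m0 ∈ Sat(EX ((EG (AG safe)) ∨ ¬crit)) = {m0, m2, m3, m4, m5, m6}, so the formula holds at m0.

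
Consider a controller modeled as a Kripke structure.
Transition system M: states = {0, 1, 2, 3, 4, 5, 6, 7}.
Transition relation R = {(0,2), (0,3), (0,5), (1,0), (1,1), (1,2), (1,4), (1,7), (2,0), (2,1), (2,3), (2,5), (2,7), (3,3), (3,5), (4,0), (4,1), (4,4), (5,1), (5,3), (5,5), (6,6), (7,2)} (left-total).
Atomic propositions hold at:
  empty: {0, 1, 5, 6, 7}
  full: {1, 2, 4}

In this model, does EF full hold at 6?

EF full: least fixpoint, start Z0 = {1, 2, 4}, add states with some successor in Z. Z1 = {0, 1, 2, 4, 5, 7}; Z2 = {0, 1, 2, 3, 4, 5, 7}; fixed.
Sat(EF full) = {0, 1, 2, 3, 4, 5, 7}
6 ∉ Sat(EF full) = {0, 1, 2, 3, 4, 5, 7}, so the formula does not hold at 6.

No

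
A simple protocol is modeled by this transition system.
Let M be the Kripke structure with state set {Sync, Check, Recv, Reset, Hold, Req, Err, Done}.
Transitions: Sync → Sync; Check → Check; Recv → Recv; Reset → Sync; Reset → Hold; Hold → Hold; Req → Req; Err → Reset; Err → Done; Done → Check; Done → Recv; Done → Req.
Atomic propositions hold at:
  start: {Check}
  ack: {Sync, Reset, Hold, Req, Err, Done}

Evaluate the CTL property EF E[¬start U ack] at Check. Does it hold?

Sat(¬start) = {Sync, Recv, Reset, Hold, Req, Err, Done}
E[¬start U ack]: least fixpoint, start Z0 = Sat(ack) = {Sync, Reset, Hold, Req, Err, Done}, add states in Sat(¬start) with some successor in Z. Already a fixed point.
Sat(E[¬start U ack]) = {Sync, Reset, Hold, Req, Err, Done}
EF E[¬start U ack]: least fixpoint, start Z0 = {Sync, Reset, Hold, Req, Err, Done}, add states with some successor in Z. Already a fixed point.
Sat(EF E[¬start U ack]) = {Sync, Reset, Hold, Req, Err, Done}
Check ∉ Sat(EF E[¬start U ack]) = {Sync, Reset, Hold, Req, Err, Done}, so the formula does not hold at Check.

No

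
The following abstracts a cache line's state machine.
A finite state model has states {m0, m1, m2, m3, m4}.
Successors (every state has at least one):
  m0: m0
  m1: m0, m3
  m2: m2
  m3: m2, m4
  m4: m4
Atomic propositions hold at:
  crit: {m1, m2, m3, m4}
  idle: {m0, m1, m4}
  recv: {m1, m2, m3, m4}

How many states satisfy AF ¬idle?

2

Sat(¬idle) = {m2, m3}
AF ¬idle: least fixpoint, start Z0 = {m2, m3}, add states with every successor in Z. Already a fixed point.
Sat(AF ¬idle) = {m2, m3}
|Sat(AF ¬idle)| = |{m2, m3}| = 2.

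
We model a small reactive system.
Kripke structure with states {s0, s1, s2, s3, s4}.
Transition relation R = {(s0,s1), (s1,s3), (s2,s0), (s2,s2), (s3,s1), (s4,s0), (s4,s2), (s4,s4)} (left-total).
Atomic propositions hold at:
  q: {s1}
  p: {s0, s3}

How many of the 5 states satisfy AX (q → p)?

Sat(q → p) = {s0, s2, s3, s4}
Sat(AX (q → p)) = {s : every successor in {s0, s2, s3, s4}} = {s1, s2, s4}
|Sat(AX (q → p))| = |{s1, s2, s4}| = 3.

3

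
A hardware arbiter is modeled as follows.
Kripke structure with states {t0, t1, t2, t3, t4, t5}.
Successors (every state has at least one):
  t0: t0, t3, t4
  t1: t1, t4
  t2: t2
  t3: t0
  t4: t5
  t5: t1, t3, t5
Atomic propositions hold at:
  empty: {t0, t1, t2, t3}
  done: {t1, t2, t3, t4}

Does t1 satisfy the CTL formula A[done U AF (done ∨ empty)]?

Sat(done ∨ empty) = {t0, t1, t2, t3, t4}
AF (done ∨ empty): least fixpoint, start Z0 = {t0, t1, t2, t3, t4}, add states with every successor in Z. Already a fixed point.
Sat(AF (done ∨ empty)) = {t0, t1, t2, t3, t4}
A[done U AF (done ∨ empty)]: least fixpoint, start Z0 = Sat(AF (done ∨ empty)) = {t0, t1, t2, t3, t4}, add states in Sat(done) with every successor in Z. Already a fixed point.
Sat(A[done U AF (done ∨ empty)]) = {t0, t1, t2, t3, t4}
t1 ∈ Sat(A[done U AF (done ∨ empty)]) = {t0, t1, t2, t3, t4}, so the formula holds at t1.

Yes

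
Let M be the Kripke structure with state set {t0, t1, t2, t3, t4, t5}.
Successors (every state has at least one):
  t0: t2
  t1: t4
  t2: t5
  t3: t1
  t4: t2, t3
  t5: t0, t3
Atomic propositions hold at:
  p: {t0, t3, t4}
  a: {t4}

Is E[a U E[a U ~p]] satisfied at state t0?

No

Sat(~p) = {t1, t2, t5}
E[a U ~p]: least fixpoint, start Z0 = Sat(~p) = {t1, t2, t5}, add states in Sat(a) with some successor in Z. Z1 = {t1, t2, t4, t5}; fixed.
Sat(E[a U ~p]) = {t1, t2, t4, t5}
E[a U E[a U ~p]]: least fixpoint, start Z0 = Sat(E[a U ~p]) = {t1, t2, t4, t5}, add states in Sat(a) with some successor in Z. Already a fixed point.
Sat(E[a U E[a U ~p]]) = {t1, t2, t4, t5}
t0 ∉ Sat(E[a U E[a U ~p]]) = {t1, t2, t4, t5}, so the formula does not hold at t0.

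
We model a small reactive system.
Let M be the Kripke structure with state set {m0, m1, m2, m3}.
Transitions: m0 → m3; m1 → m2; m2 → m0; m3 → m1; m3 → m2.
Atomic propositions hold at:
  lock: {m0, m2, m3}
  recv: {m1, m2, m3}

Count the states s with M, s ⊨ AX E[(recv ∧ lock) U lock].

Sat(recv ∧ lock) = {m2, m3}
E[(recv ∧ lock) U lock]: least fixpoint, start Z0 = Sat(lock) = {m0, m2, m3}, add states in Sat(recv ∧ lock) with some successor in Z. Already a fixed point.
Sat(E[(recv ∧ lock) U lock]) = {m0, m2, m3}
Sat(AX E[(recv ∧ lock) U lock]) = {s : every successor in {m0, m2, m3}} = {m0, m1, m2}
|Sat(AX E[(recv ∧ lock) U lock])| = |{m0, m1, m2}| = 3.

3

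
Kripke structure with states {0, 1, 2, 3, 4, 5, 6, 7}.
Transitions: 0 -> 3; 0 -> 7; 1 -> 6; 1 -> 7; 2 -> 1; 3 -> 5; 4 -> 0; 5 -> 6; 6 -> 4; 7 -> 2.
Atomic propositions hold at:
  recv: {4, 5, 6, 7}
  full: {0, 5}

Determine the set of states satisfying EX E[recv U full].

E[recv U full]: least fixpoint, start Z0 = Sat(full) = {0, 5}, add states in Sat(recv) with some successor in Z. Z1 = {0, 4, 5}; Z2 = {0, 4, 5, 6}; fixed.
Sat(E[recv U full]) = {0, 4, 5, 6}
Sat(EX E[recv U full]) = {s : some successor in {0, 4, 5, 6}} = {1, 3, 4, 5, 6}

{1, 3, 4, 5, 6}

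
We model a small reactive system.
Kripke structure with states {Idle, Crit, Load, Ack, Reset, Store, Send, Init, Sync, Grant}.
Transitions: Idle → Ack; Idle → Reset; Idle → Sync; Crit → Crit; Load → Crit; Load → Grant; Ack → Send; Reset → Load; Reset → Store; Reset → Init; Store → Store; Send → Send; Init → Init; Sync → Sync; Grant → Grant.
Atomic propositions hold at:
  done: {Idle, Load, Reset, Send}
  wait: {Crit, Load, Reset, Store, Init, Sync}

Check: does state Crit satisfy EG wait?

EG wait: greatest fixpoint, start Z0 = {Crit, Load, Reset, Store, Init, Sync}, keep only states in Sat with some successor in Z. Already a fixed point.
Sat(EG wait) = {Crit, Load, Reset, Store, Init, Sync}
Crit ∈ Sat(EG wait) = {Crit, Load, Reset, Store, Init, Sync}, so the formula holds at Crit.

Yes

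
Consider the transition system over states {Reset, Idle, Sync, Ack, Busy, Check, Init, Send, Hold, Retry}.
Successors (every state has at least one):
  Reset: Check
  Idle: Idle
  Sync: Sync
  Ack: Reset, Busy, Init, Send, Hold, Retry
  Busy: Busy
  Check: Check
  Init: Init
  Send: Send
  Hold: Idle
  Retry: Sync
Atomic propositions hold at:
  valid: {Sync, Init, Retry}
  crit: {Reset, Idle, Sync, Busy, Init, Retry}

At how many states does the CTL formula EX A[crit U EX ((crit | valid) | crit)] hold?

Sat(crit | valid) = {Reset, Idle, Sync, Busy, Init, Retry}
Sat((crit | valid) | crit) = {Reset, Idle, Sync, Busy, Init, Retry}
Sat(EX ((crit | valid) | crit)) = {s : some successor in {Reset, Idle, Sync, Busy, Init, Retry}} = {Idle, Sync, Ack, Busy, Init, Hold, Retry}
A[crit U EX ((crit | valid) | crit)]: least fixpoint, start Z0 = Sat(EX ((crit | valid) | crit)) = {Idle, Sync, Ack, Busy, Init, Hold, Retry}, add states in Sat(crit) with every successor in Z. Already a fixed point.
Sat(A[crit U EX ((crit | valid) | crit)]) = {Idle, Sync, Ack, Busy, Init, Hold, Retry}
Sat(EX A[crit U EX ((crit | valid) | crit)]) = {s : some successor in {Idle, Sync, Ack, Busy, Init, Hold, Retry}} = {Idle, Sync, Ack, Busy, Init, Hold, Retry}
|Sat(EX A[crit U EX ((crit | valid) | crit)])| = |{Idle, Sync, Ack, Busy, Init, Hold, Retry}| = 7.

7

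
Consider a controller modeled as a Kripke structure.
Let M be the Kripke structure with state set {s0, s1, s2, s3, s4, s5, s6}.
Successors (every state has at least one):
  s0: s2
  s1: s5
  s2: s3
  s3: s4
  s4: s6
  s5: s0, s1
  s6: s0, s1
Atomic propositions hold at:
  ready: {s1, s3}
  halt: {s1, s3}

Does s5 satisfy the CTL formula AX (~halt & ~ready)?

No

Sat(~halt) = {s0, s2, s4, s5, s6}
Sat(~ready) = {s0, s2, s4, s5, s6}
Sat(~halt & ~ready) = {s0, s2, s4, s5, s6}
Sat(AX (~halt & ~ready)) = {s : every successor in {s0, s2, s4, s5, s6}} = {s0, s1, s3, s4}
s5 ∉ Sat(AX (~halt & ~ready)) = {s0, s1, s3, s4}, so the formula does not hold at s5.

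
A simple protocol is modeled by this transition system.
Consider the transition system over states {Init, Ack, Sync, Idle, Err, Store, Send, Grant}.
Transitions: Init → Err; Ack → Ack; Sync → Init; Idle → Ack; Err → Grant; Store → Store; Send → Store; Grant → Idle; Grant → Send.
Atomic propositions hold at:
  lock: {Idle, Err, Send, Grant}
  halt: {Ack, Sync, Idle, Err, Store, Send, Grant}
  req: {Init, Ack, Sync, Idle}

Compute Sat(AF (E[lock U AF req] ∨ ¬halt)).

AF req: least fixpoint, start Z0 = {Init, Ack, Sync, Idle}, add states with every successor in Z. Already a fixed point.
Sat(AF req) = {Init, Ack, Sync, Idle}
E[lock U AF req]: least fixpoint, start Z0 = Sat(AF req) = {Init, Ack, Sync, Idle}, add states in Sat(lock) with some successor in Z. Z1 = {Init, Ack, Sync, Idle, Grant}; Z2 = {Init, Ack, Sync, Idle, Err, Grant}; fixed.
Sat(E[lock U AF req]) = {Init, Ack, Sync, Idle, Err, Grant}
Sat(¬halt) = {Init}
Sat(E[lock U AF req] ∨ ¬halt) = {Init, Ack, Sync, Idle, Err, Grant}
AF (E[lock U AF req] ∨ ¬halt): least fixpoint, start Z0 = {Init, Ack, Sync, Idle, Err, Grant}, add states with every successor in Z. Already a fixed point.
Sat(AF (E[lock U AF req] ∨ ¬halt)) = {Init, Ack, Sync, Idle, Err, Grant}

{Init, Ack, Sync, Idle, Err, Grant}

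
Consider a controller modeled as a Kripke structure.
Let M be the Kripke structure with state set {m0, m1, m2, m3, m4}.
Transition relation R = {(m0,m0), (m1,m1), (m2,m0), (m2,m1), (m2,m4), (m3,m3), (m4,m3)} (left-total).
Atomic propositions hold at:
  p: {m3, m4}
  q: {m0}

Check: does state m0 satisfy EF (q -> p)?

Sat(q -> p) = {m1, m2, m3, m4}
EF (q -> p): least fixpoint, start Z0 = {m1, m2, m3, m4}, add states with some successor in Z. Already a fixed point.
Sat(EF (q -> p)) = {m1, m2, m3, m4}
m0 ∉ Sat(EF (q -> p)) = {m1, m2, m3, m4}, so the formula does not hold at m0.

No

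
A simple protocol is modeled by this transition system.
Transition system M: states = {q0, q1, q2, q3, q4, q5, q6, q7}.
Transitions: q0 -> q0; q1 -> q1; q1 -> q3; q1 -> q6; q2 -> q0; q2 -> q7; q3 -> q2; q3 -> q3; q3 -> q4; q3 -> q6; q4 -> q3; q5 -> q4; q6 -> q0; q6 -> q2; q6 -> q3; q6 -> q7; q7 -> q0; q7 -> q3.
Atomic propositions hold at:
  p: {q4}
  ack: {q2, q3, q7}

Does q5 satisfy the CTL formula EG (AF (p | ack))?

Yes

Sat(p | ack) = {q2, q3, q4, q7}
AF (p | ack): least fixpoint, start Z0 = {q2, q3, q4, q7}, add states with every successor in Z. Z1 = {q2, q3, q4, q5, q7}; fixed.
Sat(AF (p | ack)) = {q2, q3, q4, q5, q7}
EG (AF (p | ack)): greatest fixpoint, start Z0 = {q2, q3, q4, q5, q7}, keep only states in Sat with some successor in Z. Already a fixed point.
Sat(EG (AF (p | ack))) = {q2, q3, q4, q5, q7}
q5 ∈ Sat(EG (AF (p | ack))) = {q2, q3, q4, q5, q7}, so the formula holds at q5.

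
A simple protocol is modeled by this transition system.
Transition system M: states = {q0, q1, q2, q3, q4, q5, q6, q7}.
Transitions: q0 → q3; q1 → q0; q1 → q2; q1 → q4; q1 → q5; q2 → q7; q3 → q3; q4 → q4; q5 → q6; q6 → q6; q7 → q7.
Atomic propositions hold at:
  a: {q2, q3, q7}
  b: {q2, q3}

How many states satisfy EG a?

3

EG a: greatest fixpoint, start Z0 = {q2, q3, q7}, keep only states in Sat with some successor in Z. Already a fixed point.
Sat(EG a) = {q2, q3, q7}
|Sat(EG a)| = |{q2, q3, q7}| = 3.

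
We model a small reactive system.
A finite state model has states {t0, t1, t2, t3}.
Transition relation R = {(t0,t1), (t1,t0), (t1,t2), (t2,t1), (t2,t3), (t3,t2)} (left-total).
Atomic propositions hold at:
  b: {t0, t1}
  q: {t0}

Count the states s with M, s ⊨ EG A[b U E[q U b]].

E[q U b]: least fixpoint, start Z0 = Sat(b) = {t0, t1}, add states in Sat(q) with some successor in Z. Already a fixed point.
Sat(E[q U b]) = {t0, t1}
A[b U E[q U b]]: least fixpoint, start Z0 = Sat(E[q U b]) = {t0, t1}, add states in Sat(b) with every successor in Z. Already a fixed point.
Sat(A[b U E[q U b]]) = {t0, t1}
EG A[b U E[q U b]]: greatest fixpoint, start Z0 = {t0, t1}, keep only states in Sat with some successor in Z. Already a fixed point.
Sat(EG A[b U E[q U b]]) = {t0, t1}
|Sat(EG A[b U E[q U b]])| = |{t0, t1}| = 2.

2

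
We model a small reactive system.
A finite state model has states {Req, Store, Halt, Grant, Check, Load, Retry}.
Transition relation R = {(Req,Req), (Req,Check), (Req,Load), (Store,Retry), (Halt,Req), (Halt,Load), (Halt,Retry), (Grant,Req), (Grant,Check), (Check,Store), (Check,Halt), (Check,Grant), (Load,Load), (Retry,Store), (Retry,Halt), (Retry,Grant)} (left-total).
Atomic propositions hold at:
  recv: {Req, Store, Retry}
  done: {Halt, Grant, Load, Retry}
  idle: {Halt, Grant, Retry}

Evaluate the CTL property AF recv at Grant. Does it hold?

No

AF recv: least fixpoint, start Z0 = {Req, Store, Retry}, add states with every successor in Z. Already a fixed point.
Sat(AF recv) = {Req, Store, Retry}
Grant ∉ Sat(AF recv) = {Req, Store, Retry}, so the formula does not hold at Grant.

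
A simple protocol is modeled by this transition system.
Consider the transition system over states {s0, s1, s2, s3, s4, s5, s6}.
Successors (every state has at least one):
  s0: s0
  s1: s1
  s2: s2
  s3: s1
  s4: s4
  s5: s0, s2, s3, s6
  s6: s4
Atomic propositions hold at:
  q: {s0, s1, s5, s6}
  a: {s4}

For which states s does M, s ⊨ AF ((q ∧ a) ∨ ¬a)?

{s0, s1, s2, s3, s5, s6}

Sat(q ∧ a) = ∅
Sat(¬a) = {s0, s1, s2, s3, s5, s6}
Sat((q ∧ a) ∨ ¬a) = {s0, s1, s2, s3, s5, s6}
AF ((q ∧ a) ∨ ¬a): least fixpoint, start Z0 = {s0, s1, s2, s3, s5, s6}, add states with every successor in Z. Already a fixed point.
Sat(AF ((q ∧ a) ∨ ¬a)) = {s0, s1, s2, s3, s5, s6}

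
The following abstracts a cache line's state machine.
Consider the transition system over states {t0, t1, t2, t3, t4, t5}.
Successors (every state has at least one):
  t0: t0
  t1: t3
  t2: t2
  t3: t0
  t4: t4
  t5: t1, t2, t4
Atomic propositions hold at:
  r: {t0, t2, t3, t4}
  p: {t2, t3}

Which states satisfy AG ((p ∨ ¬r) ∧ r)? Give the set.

{t2}

Sat(¬r) = {t1, t5}
Sat(p ∨ ¬r) = {t1, t2, t3, t5}
Sat((p ∨ ¬r) ∧ r) = {t2, t3}
AG ((p ∨ ¬r) ∧ r): greatest fixpoint, start Z0 = {t2, t3}, keep only states in Sat with every successor in Z. Z1 = {t2}; fixed.
Sat(AG ((p ∨ ¬r) ∧ r)) = {t2}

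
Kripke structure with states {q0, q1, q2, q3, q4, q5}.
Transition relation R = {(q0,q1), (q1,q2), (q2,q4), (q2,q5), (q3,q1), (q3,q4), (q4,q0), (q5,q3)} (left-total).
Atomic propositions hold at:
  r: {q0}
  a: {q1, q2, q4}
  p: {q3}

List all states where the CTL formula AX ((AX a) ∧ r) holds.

Sat(AX a) = {s : every successor in {q1, q2, q4}} = {q0, q1, q3}
Sat((AX a) ∧ r) = {q0}
Sat(AX ((AX a) ∧ r)) = {s : every successor in {q0}} = {q4}

{q4}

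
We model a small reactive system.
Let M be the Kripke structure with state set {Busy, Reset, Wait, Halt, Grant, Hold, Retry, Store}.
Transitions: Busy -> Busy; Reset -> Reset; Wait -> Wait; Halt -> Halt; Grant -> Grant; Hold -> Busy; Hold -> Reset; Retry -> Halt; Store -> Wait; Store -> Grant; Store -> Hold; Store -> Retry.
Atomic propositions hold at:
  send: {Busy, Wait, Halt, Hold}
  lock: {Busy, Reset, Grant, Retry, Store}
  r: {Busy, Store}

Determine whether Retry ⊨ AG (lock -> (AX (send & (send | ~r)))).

Sat(~r) = {Reset, Wait, Halt, Grant, Hold, Retry}
Sat(send | ~r) = {Busy, Reset, Wait, Halt, Grant, Hold, Retry}
Sat(send & (send | ~r)) = {Busy, Wait, Halt, Hold}
Sat(AX (send & (send | ~r))) = {s : every successor in {Busy, Wait, Halt, Hold}} = {Busy, Wait, Halt, Retry}
Sat(lock -> (AX (send & (send | ~r)))) = {Busy, Wait, Halt, Hold, Retry}
AG (lock -> (AX (send & (send | ~r)))): greatest fixpoint, start Z0 = {Busy, Wait, Halt, Hold, Retry}, keep only states in Sat with every successor in Z. Z1 = {Busy, Wait, Halt, Retry}; fixed.
Sat(AG (lock -> (AX (send & (send | ~r))))) = {Busy, Wait, Halt, Retry}
Retry ∈ Sat(AG (lock -> (AX (send & (send | ~r))))) = {Busy, Wait, Halt, Retry}, so the formula holds at Retry.

Yes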